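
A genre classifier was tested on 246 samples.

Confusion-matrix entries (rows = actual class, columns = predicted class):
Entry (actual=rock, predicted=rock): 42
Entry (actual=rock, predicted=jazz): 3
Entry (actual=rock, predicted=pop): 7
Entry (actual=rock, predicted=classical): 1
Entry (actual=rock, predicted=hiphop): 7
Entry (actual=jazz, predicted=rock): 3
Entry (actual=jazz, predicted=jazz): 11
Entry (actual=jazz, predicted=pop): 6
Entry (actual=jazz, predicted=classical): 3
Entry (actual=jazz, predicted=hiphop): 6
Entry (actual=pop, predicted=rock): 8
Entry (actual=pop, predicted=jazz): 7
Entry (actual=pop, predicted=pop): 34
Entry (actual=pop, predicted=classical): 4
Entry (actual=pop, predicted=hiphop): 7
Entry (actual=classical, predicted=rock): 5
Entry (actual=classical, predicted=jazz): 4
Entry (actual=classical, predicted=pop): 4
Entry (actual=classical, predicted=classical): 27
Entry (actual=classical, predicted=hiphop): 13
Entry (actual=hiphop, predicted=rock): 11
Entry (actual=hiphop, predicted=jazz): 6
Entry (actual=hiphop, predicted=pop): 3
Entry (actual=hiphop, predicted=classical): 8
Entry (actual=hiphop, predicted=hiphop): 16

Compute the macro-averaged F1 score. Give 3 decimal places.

0.504

Per-class F1 score (2·TP/(2·TP+FP+FN)):
  rock: TP=42, FP=3+8+5+11=27, FN=3+7+1+7=18 → 84/129 = 0.6512
  jazz: TP=11, FP=3+7+4+6=20, FN=3+6+3+6=18 → 22/60 = 0.3667
  pop: TP=34, FP=7+6+4+3=20, FN=8+7+4+7=26 → 68/114 = 0.5965
  classical: TP=27, FP=1+3+4+8=16, FN=5+4+4+13=26 → 54/96 = 0.5625
  hiphop: TP=16, FP=7+6+7+13=33, FN=11+6+3+8=28 → 32/93 = 0.3441
Macro-F1 score = mean = (0.6512 + 0.3667 + 0.5965 + 0.5625 + 0.3441) / 5 = 0.504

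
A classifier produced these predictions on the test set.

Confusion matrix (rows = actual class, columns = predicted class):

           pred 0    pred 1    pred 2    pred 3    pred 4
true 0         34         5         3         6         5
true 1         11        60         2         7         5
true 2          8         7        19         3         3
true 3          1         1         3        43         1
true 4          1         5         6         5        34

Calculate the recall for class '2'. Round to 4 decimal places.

Treat '2' as positive and all other classes as negative.
recall = TP/(TP+FN).
2: TP=19, FN=8+7+3+3=21 → 19/40 = 0.47500

0.4750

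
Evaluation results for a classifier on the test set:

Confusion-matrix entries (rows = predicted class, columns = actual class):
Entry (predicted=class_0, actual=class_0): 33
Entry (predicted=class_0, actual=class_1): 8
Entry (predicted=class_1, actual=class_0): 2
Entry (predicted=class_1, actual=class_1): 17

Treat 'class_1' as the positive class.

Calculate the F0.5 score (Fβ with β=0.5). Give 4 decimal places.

Fβ = (1+β²)·TP / ((1+β²)·TP + β²·FN + FP), with β²=1/4
= 1.25·17 / (1.25·17 + 0.25·8 + 2) = 0.8416

0.8416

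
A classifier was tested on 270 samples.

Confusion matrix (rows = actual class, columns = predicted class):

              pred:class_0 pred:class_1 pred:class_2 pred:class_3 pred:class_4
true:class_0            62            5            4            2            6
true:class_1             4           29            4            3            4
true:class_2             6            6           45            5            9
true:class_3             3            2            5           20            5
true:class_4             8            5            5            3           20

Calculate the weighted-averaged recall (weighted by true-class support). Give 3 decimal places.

0.652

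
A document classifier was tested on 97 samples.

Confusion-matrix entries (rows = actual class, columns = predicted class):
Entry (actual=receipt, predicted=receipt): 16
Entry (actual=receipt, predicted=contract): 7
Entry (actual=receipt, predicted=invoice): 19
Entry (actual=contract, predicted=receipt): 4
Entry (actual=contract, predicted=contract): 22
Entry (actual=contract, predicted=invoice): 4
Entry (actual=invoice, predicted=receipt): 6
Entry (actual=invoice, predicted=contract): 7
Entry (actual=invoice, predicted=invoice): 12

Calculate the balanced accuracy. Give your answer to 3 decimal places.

0.531

Balanced accuracy = mean of per-class recall.
  receipt: recall = 16/42 = 0.3810
  contract: recall = 22/30 = 0.7333
  invoice: recall = 12/25 = 0.4800
Mean = (0.3810 + 0.7333 + 0.4800) / 3 = 0.531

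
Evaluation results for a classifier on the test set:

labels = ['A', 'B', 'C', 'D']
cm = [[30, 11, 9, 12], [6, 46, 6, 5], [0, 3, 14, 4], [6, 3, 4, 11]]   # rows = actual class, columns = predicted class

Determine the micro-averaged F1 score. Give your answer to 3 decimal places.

0.594

Micro-averaging pools counts across classes: ΣTP=101, ΣFP=69, ΣFN=69.
Micro-F1 score = 2·TP/(2·TP+FP+FN) on pooled counts = 0.594 (equals overall accuracy in single-label multiclass).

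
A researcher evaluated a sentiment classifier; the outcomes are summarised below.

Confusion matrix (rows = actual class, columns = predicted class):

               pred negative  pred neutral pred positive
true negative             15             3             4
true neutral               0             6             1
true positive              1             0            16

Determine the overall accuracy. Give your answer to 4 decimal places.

Accuracy = trace / total = (15+6+16=37) / 46 = 37/46 = 0.8043

0.8043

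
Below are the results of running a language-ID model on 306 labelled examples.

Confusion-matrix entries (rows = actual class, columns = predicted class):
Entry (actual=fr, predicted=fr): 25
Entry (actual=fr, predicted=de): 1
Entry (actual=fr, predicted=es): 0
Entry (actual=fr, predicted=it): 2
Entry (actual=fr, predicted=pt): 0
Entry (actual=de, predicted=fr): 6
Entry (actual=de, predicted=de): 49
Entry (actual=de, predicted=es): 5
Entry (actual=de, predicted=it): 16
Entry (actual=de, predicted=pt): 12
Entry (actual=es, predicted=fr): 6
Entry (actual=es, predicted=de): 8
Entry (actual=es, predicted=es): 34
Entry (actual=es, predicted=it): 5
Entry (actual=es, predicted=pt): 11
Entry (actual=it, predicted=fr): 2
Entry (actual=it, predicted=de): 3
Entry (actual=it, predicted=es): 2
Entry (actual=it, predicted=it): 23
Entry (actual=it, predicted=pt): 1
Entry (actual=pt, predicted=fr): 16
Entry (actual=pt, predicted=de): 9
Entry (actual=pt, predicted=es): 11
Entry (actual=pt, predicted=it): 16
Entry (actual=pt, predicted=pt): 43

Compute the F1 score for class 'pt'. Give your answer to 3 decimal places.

0.531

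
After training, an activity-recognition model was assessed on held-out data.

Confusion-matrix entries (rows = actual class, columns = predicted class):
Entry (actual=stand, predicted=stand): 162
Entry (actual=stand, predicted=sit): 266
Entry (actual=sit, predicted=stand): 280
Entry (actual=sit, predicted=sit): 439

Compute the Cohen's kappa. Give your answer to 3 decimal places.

-0.011

Observed agreement pₒ = trace/N = 601/1147 = 0.5240
Expected agreement pₑ = Σ (rowᵢ·colᵢ)/N² = (428·442 + 719·705)/1147² = 0.5291
κ = (pₒ − pₑ)/(1 − pₑ) = (0.5240 − 0.5291)/(1 − 0.5291) = -0.011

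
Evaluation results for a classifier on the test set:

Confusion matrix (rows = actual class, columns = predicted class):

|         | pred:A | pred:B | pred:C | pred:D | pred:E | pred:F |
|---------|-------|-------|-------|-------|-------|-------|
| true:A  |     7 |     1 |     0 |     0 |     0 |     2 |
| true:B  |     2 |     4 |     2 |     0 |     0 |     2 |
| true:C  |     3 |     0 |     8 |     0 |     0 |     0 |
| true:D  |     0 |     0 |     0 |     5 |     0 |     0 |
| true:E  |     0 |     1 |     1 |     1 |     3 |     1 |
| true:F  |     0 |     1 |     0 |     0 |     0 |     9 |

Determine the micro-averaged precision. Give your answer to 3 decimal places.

0.679

Micro-averaging pools counts across classes: ΣTP=36, ΣFP=17, ΣFN=17.
Micro-precision = TP/(TP+FP) on pooled counts = 0.679 (equals overall accuracy in single-label multiclass).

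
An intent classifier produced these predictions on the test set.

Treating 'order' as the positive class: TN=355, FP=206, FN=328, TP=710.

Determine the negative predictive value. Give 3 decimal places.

0.520

NPV = TN/(TN+FN) = 355/(355+328) = 0.520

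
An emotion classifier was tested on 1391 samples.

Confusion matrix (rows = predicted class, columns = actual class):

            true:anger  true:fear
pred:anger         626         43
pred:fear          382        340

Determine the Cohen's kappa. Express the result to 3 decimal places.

0.399

Observed agreement pₒ = trace/N = 966/1391 = 0.6945
Expected agreement pₑ = Σ (rowᵢ·colᵢ)/N² = (1008·669 + 383·722)/1391² = 0.4914
κ = (pₒ − pₑ)/(1 − pₑ) = (0.6945 − 0.4914)/(1 − 0.4914) = 0.399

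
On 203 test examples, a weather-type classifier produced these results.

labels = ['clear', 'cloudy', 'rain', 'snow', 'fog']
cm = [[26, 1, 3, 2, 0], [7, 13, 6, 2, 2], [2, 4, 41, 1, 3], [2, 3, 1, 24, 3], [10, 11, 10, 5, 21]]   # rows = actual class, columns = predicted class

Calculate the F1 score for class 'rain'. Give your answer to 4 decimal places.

One-vs-rest for 'rain': TP = diagonal; FP = other classes predicted 'rain'; FN = 'rain' predicted as other.
F1 score = 2·TP/(2·TP+FP+FN).
rain: TP=41, FP=3+6+1+10=20, FN=2+4+1+3=10 → 82/112 = 0.73214

0.7321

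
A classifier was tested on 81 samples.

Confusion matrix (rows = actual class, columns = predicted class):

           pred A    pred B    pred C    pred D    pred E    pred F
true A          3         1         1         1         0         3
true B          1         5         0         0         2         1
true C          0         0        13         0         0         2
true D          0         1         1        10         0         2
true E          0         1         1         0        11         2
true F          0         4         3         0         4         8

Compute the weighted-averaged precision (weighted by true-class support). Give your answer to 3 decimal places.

0.638

Per-class precision (TP/(TP+FP)):
  A: TP=3, FP=1+0+0+0+0=1 → 3/4 = 0.7500
  B: TP=5, FP=1+0+1+1+4=7 → 5/12 = 0.4167
  C: TP=13, FP=1+0+1+1+3=6 → 13/19 = 0.6842
  D: TP=10, FP=1+0+0+0+0=1 → 10/11 = 0.9091
  E: TP=11, FP=0+2+0+0+4=6 → 11/17 = 0.6471
  F: TP=8, FP=3+1+2+2+2=10 → 8/18 = 0.4444
Weighted-precision = Σ (supportᵢ/N)·precisionᵢ with N=81: (9/81)·0.7500 + (9/81)·0.4167 + (15/81)·0.6842 + (14/81)·0.9091 + (15/81)·0.6471 + (19/81)·0.4444 = 0.638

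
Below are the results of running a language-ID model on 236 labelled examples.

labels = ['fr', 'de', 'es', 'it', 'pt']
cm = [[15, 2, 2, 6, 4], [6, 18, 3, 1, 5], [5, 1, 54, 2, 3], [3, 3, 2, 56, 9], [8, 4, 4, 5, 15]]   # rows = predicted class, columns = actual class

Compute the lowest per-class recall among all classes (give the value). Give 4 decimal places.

Per-class recall (TP/(TP+FN)):
  fr: TP=15, FN=6+5+3+8=22 → 15/37 = 0.40541
  de: TP=18, FN=2+1+3+4=10 → 18/28 = 0.64286
  es: TP=54, FN=2+3+2+4=11 → 54/65 = 0.83077
  it: TP=56, FN=6+1+2+5=14 → 56/70 = 0.80000
  pt: TP=15, FN=4+5+3+9=21 → 15/36 = 0.41667
Lowest is class 'fr' with recall = 0.4054.

0.4054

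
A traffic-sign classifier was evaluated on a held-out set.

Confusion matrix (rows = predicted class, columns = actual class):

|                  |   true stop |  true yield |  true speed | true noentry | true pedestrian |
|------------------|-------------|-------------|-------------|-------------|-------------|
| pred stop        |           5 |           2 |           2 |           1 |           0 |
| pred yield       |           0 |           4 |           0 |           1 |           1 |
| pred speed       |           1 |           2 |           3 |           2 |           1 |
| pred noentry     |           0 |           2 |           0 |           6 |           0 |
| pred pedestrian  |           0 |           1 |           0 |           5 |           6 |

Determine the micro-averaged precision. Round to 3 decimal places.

0.533

Micro-averaging pools counts across classes: ΣTP=24, ΣFP=21, ΣFN=21.
Micro-precision = TP/(TP+FP) on pooled counts = 0.533 (equals overall accuracy in single-label multiclass).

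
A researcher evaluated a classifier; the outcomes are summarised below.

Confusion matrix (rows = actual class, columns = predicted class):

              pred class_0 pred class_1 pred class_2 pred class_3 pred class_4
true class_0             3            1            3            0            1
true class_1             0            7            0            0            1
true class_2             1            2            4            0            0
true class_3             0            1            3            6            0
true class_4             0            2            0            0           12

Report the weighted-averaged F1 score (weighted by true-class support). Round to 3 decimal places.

0.684

Per-class F1 score (2·TP/(2·TP+FP+FN)):
  class_0: TP=3, FP=0+1+0+0=1, FN=1+3+0+1=5 → 6/12 = 0.5000
  class_1: TP=7, FP=1+2+1+2=6, FN=0+0+0+1=1 → 14/21 = 0.6667
  class_2: TP=4, FP=3+0+3+0=6, FN=1+2+0+0=3 → 8/17 = 0.4706
  class_3: TP=6, FP=0+0+0+0=0, FN=0+1+3+0=4 → 12/16 = 0.7500
  class_4: TP=12, FP=1+1+0+0=2, FN=0+2+0+0=2 → 24/28 = 0.8571
Weighted-F1 score = Σ (supportᵢ/N)·F1 scoreᵢ with N=47: (8/47)·0.5000 + (8/47)·0.6667 + (7/47)·0.4706 + (10/47)·0.7500 + (14/47)·0.8571 = 0.684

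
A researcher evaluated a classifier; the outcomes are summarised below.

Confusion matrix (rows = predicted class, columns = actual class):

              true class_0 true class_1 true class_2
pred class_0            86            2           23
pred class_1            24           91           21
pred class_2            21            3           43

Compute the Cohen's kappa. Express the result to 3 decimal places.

Observed agreement pₒ = trace/N = 220/314 = 0.7006
Expected agreement pₑ = Σ (rowᵢ·colᵢ)/N² = (131·111 + 96·136 + 87·67)/314² = 0.3390
κ = (pₒ − pₑ)/(1 − pₑ) = (0.7006 − 0.3390)/(1 − 0.3390) = 0.547

0.547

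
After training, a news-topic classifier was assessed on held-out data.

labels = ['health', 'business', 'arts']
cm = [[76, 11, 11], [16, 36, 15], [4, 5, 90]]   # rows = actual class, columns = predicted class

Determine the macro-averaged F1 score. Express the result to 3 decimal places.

Per-class F1 score (2·TP/(2·TP+FP+FN)):
  health: TP=76, FP=16+4=20, FN=11+11=22 → 152/194 = 0.7835
  business: TP=36, FP=11+5=16, FN=16+15=31 → 72/119 = 0.6050
  arts: TP=90, FP=11+15=26, FN=4+5=9 → 180/215 = 0.8372
Macro-F1 score = mean = (0.7835 + 0.6050 + 0.8372) / 3 = 0.742

0.742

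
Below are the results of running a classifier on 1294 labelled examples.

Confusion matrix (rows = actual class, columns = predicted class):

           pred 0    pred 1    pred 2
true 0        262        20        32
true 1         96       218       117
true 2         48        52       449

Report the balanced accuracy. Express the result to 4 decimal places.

Balanced accuracy = mean of per-class recall.
  0: recall = 262/314 = 0.83439
  1: recall = 218/431 = 0.50580
  2: recall = 449/549 = 0.81785
Mean = (0.83439 + 0.50580 + 0.81785) / 3 = 0.7193

0.7193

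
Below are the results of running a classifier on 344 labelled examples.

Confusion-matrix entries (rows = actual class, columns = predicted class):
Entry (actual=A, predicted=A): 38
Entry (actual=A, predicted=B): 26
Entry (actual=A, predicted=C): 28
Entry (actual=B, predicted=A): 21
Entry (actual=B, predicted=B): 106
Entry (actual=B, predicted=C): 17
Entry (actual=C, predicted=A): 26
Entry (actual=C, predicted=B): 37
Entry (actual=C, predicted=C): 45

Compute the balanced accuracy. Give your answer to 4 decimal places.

0.5219

Balanced accuracy = mean of per-class recall.
  A: recall = 38/92 = 0.41304
  B: recall = 106/144 = 0.73611
  C: recall = 45/108 = 0.41667
Mean = (0.41304 + 0.73611 + 0.41667) / 3 = 0.5219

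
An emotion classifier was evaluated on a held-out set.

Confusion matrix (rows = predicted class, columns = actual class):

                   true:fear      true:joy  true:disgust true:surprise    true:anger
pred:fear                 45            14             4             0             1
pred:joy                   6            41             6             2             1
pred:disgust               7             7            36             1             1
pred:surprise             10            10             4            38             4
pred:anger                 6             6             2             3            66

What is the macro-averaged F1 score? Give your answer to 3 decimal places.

Per-class F1 score (2·TP/(2·TP+FP+FN)):
  fear: TP=45, FP=14+4+0+1=19, FN=6+7+10+6=29 → 90/138 = 0.6522
  joy: TP=41, FP=6+6+2+1=15, FN=14+7+10+6=37 → 82/134 = 0.6119
  disgust: TP=36, FP=7+7+1+1=16, FN=4+6+4+2=16 → 72/104 = 0.6923
  surprise: TP=38, FP=10+10+4+4=28, FN=0+2+1+3=6 → 76/110 = 0.6909
  anger: TP=66, FP=6+6+2+3=17, FN=1+1+1+4=7 → 132/156 = 0.8462
Macro-F1 score = mean = (0.6522 + 0.6119 + 0.6923 + 0.6909 + 0.8462) / 5 = 0.699

0.699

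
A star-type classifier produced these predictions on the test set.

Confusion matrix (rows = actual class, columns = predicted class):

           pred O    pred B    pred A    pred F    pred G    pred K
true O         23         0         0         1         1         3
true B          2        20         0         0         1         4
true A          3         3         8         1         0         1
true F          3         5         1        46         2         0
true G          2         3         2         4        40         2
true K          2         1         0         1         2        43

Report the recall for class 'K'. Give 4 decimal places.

One-vs-rest for 'K': TP = diagonal; FP = other classes predicted 'K'; FN = 'K' predicted as other.
recall = TP/(TP+FN).
K: TP=43, FN=2+1+0+1+2=6 → 43/49 = 0.87755

0.8776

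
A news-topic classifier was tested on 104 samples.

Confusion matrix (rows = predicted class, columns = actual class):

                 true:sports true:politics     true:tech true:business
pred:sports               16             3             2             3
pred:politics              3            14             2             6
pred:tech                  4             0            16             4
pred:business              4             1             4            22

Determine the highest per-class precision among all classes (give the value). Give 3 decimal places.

Per-class precision (TP/(TP+FP)):
  sports: TP=16, FP=3+2+3=8 → 16/24 = 0.6667
  politics: TP=14, FP=3+2+6=11 → 14/25 = 0.5600
  tech: TP=16, FP=4+0+4=8 → 16/24 = 0.6667
  business: TP=22, FP=4+1+4=9 → 22/31 = 0.7097
Highest is class 'business' with precision = 0.710.

0.710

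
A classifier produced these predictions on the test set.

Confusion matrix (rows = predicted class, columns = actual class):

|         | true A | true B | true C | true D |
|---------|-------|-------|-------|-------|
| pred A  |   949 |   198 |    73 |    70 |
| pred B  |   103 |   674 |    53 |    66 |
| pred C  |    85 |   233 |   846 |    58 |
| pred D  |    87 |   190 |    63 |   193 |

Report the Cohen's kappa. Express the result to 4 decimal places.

Observed agreement pₒ = trace/N = 2662/3941 = 0.67546
Expected agreement pₑ = Σ (rowᵢ·colᵢ)/N² = (1224·1290 + 1295·896 + 1035·1222 + 387·533)/3941² = 0.27108
κ = (pₒ − pₑ)/(1 − pₑ) = (0.67546 − 0.27108)/(1 − 0.27108) = 0.5548

0.5548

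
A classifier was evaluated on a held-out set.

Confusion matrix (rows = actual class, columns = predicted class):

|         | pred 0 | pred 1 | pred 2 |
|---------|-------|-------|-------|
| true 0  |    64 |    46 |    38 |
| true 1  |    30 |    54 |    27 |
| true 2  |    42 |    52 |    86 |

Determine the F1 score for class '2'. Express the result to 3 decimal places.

0.520

Treat '2' as positive and all other classes as negative.
F1 score = 2·TP/(2·TP+FP+FN).
2: TP=86, FP=38+27=65, FN=42+52=94 → 172/331 = 0.5196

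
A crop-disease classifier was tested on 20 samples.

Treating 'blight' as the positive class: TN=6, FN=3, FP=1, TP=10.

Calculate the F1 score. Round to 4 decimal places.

Precision = TP/(TP+FP) = 10/11 = 0.9091
Recall = TP/(TP+FN) = 10/13 = 0.7692
F1 = 2·TP/(2·TP+FP+FN) = 20/24 = 0.8333

0.8333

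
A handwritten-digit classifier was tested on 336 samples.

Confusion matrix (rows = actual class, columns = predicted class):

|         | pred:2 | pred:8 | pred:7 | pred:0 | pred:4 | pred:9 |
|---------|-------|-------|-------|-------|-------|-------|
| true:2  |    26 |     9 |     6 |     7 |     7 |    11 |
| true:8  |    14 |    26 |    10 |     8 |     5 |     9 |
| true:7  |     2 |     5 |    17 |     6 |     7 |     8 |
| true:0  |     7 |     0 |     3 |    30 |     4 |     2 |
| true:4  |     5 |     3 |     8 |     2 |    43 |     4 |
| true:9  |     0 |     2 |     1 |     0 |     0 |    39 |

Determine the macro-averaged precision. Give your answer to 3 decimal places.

0.531

Per-class precision (TP/(TP+FP)):
  2: TP=26, FP=14+2+7+5+0=28 → 26/54 = 0.4815
  8: TP=26, FP=9+5+0+3+2=19 → 26/45 = 0.5778
  7: TP=17, FP=6+10+3+8+1=28 → 17/45 = 0.3778
  0: TP=30, FP=7+8+6+2+0=23 → 30/53 = 0.5660
  4: TP=43, FP=7+5+7+4+0=23 → 43/66 = 0.6515
  9: TP=39, FP=11+9+8+2+4=34 → 39/73 = 0.5342
Macro-precision = mean = (0.4815 + 0.5778 + 0.3778 + 0.5660 + 0.6515 + 0.5342) / 6 = 0.531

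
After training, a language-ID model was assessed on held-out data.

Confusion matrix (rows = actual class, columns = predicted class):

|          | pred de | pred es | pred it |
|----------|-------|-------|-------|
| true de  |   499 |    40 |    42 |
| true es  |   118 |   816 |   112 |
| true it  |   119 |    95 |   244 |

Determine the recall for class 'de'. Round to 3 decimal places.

0.859

Treat 'de' as positive and all other classes as negative.
recall = TP/(TP+FN).
de: TP=499, FN=40+42=82 → 499/581 = 0.8589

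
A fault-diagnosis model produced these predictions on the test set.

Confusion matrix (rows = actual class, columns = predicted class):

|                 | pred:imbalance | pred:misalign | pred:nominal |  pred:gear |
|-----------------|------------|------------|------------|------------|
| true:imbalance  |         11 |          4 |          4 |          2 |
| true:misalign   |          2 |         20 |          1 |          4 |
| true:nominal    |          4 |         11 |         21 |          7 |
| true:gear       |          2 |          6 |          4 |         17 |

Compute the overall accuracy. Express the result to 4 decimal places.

0.5750

Accuracy = trace / total = (11+20+21+17=69) / 120 = 69/120 = 0.5750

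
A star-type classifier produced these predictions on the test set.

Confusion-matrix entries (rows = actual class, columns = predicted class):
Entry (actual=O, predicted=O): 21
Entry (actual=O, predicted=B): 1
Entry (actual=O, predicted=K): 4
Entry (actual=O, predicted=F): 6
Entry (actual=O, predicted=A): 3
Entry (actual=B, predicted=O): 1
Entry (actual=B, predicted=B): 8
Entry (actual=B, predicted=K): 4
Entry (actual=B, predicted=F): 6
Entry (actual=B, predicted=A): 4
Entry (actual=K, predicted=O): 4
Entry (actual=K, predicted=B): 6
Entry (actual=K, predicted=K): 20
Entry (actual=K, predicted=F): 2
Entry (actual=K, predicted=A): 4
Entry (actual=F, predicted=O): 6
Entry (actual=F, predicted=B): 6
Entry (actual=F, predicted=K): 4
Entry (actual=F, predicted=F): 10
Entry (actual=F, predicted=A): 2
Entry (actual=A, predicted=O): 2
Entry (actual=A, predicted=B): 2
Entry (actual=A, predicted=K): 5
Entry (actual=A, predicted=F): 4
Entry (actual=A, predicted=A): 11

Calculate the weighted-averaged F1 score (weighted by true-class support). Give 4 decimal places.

Per-class F1 score (2·TP/(2·TP+FP+FN)):
  O: TP=21, FP=1+4+6+2=13, FN=1+4+6+3=14 → 42/69 = 0.60870
  B: TP=8, FP=1+6+6+2=15, FN=1+4+6+4=15 → 16/46 = 0.34783
  K: TP=20, FP=4+4+4+5=17, FN=4+6+2+4=16 → 40/73 = 0.54795
  F: TP=10, FP=6+6+2+4=18, FN=6+6+4+2=18 → 20/56 = 0.35714
  A: TP=11, FP=3+4+4+2=13, FN=2+2+5+4=13 → 22/48 = 0.45833
Weighted-F1 score = Σ (supportᵢ/N)·F1 scoreᵢ with N=146: (35/146)·0.60870 + (23/146)·0.34783 + (36/146)·0.54795 + (28/146)·0.35714 + (24/146)·0.45833 = 0.4797

0.4797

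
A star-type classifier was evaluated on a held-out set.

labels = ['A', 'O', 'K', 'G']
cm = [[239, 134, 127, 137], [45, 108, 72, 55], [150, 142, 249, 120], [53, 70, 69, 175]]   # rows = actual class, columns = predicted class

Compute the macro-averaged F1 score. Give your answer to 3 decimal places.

0.388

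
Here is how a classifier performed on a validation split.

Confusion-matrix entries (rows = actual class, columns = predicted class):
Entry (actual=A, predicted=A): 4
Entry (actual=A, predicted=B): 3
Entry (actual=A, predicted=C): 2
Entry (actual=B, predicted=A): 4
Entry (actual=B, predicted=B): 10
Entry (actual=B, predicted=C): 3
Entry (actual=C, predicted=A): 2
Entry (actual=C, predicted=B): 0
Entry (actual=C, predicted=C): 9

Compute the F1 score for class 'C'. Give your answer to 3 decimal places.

0.720

F1 score = 2·TP/(2·TP+FP+FN).
C: TP=9, FP=2+3=5, FN=2+0=2 → 18/25 = 0.7200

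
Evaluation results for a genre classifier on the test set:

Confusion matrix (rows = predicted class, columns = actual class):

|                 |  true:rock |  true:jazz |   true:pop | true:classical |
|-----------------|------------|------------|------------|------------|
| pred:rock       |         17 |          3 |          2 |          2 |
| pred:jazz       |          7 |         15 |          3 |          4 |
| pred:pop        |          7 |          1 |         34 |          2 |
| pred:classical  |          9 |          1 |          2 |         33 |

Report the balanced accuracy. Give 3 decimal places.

0.702

Balanced accuracy = mean of per-class recall.
  rock: recall = 17/40 = 0.4250
  jazz: recall = 15/20 = 0.7500
  pop: recall = 34/41 = 0.8293
  classical: recall = 33/41 = 0.8049
Mean = (0.4250 + 0.7500 + 0.8293 + 0.8049) / 4 = 0.702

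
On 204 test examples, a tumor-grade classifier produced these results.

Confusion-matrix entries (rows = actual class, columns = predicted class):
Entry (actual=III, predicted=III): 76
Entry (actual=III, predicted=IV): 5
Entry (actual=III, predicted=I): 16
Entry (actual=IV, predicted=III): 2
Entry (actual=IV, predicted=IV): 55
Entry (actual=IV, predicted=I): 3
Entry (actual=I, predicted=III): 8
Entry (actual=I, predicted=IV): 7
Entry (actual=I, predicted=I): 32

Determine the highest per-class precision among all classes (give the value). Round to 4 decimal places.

0.8837

Per-class precision (TP/(TP+FP)):
  III: TP=76, FP=2+8=10 → 76/86 = 0.88372
  IV: TP=55, FP=5+7=12 → 55/67 = 0.82090
  I: TP=32, FP=16+3=19 → 32/51 = 0.62745
Highest is class 'III' with precision = 0.8837.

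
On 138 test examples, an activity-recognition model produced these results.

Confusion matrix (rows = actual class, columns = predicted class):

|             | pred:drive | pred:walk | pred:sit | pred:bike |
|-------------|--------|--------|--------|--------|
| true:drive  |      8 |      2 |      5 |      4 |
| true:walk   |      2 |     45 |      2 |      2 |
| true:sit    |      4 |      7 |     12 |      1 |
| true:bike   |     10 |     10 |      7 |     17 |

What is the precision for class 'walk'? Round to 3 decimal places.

0.703

One-vs-rest for 'walk': TP = diagonal; FP = other classes predicted 'walk'; FN = 'walk' predicted as other.
precision = TP/(TP+FP).
walk: TP=45, FP=2+7+10=19 → 45/64 = 0.7031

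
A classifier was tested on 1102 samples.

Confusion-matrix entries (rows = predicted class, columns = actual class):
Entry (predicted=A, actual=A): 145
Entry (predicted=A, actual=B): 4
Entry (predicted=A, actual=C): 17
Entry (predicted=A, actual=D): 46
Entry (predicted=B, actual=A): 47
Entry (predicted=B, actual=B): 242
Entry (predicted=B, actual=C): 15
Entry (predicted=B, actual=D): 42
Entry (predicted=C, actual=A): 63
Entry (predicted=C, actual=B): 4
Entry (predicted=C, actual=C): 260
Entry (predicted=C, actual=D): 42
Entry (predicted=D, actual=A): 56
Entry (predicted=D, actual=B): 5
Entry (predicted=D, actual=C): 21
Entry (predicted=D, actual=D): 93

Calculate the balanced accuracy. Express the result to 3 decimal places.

Balanced accuracy = mean of per-class recall.
  A: recall = 145/311 = 0.4662
  B: recall = 242/255 = 0.9490
  C: recall = 260/313 = 0.8307
  D: recall = 93/223 = 0.4170
Mean = (0.4662 + 0.9490 + 0.8307 + 0.4170) / 4 = 0.666

0.666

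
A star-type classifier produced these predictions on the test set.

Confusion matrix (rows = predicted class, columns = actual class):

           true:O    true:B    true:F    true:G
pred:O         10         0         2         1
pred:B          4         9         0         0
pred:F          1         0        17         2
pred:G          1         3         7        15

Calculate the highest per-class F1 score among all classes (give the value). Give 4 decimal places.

Per-class F1 score (2·TP/(2·TP+FP+FN)):
  O: TP=10, FP=0+2+1=3, FN=4+1+1=6 → 20/29 = 0.68966
  B: TP=9, FP=4+0+0=4, FN=0+0+3=3 → 18/25 = 0.72000
  F: TP=17, FP=1+0+2=3, FN=2+0+7=9 → 34/46 = 0.73913
  G: TP=15, FP=1+3+7=11, FN=1+0+2=3 → 30/44 = 0.68182
Highest is class 'F' with F1 score = 0.7391.

0.7391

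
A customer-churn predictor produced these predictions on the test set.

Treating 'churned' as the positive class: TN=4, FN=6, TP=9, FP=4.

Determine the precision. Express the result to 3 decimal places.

Precision = TP/(TP+FP) = 9/(9+4) = 9/13 = 0.692

0.692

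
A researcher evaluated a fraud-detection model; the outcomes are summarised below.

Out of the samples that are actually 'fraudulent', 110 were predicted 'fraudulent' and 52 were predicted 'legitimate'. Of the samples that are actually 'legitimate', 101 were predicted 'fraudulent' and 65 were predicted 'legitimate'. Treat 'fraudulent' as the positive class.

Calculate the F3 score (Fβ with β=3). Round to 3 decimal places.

0.659

Fβ = (1+β²)·TP / ((1+β²)·TP + β²·FN + FP), with β²=9
= 10·110 / (10·110 + 9·52 + 101) = 0.659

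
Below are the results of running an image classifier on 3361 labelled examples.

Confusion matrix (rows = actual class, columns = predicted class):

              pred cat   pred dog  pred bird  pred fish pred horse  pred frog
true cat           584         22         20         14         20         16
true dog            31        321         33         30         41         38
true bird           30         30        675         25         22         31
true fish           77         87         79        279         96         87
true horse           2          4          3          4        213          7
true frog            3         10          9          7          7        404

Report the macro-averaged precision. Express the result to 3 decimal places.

Per-class precision (TP/(TP+FP)):
  cat: TP=584, FP=31+30+77+2+3=143 → 584/727 = 0.8033
  dog: TP=321, FP=22+30+87+4+10=153 → 321/474 = 0.6772
  bird: TP=675, FP=20+33+79+3+9=144 → 675/819 = 0.8242
  fish: TP=279, FP=14+30+25+4+7=80 → 279/359 = 0.7772
  horse: TP=213, FP=20+41+22+96+7=186 → 213/399 = 0.5338
  frog: TP=404, FP=16+38+31+87+7=179 → 404/583 = 0.6930
Macro-precision = mean = (0.8033 + 0.6772 + 0.8242 + 0.7772 + 0.5338 + 0.6930) / 6 = 0.718

0.718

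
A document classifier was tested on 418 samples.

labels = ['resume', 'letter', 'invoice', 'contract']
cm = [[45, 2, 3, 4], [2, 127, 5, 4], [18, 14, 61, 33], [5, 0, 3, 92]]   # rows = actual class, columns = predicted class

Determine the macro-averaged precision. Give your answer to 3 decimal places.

Per-class precision (TP/(TP+FP)):
  resume: TP=45, FP=2+18+5=25 → 45/70 = 0.6429
  letter: TP=127, FP=2+14+0=16 → 127/143 = 0.8881
  invoice: TP=61, FP=3+5+3=11 → 61/72 = 0.8472
  contract: TP=92, FP=4+4+33=41 → 92/133 = 0.6917
Macro-precision = mean = (0.6429 + 0.8881 + 0.8472 + 0.6917) / 4 = 0.767

0.767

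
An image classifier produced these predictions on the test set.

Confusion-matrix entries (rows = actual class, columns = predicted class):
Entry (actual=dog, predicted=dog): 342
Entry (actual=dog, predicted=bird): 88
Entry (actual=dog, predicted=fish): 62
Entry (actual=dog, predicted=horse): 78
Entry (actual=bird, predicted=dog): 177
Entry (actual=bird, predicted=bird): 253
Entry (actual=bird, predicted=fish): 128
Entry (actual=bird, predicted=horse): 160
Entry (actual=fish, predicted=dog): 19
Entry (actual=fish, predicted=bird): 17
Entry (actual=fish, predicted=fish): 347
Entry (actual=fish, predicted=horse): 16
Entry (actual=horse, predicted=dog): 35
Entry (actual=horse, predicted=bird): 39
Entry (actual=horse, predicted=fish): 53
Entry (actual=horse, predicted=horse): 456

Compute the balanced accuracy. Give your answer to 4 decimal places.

0.6511

Balanced accuracy = mean of per-class recall.
  dog: recall = 342/570 = 0.60000
  bird: recall = 253/718 = 0.35237
  fish: recall = 347/399 = 0.86967
  horse: recall = 456/583 = 0.78216
Mean = (0.60000 + 0.35237 + 0.86967 + 0.78216) / 4 = 0.6511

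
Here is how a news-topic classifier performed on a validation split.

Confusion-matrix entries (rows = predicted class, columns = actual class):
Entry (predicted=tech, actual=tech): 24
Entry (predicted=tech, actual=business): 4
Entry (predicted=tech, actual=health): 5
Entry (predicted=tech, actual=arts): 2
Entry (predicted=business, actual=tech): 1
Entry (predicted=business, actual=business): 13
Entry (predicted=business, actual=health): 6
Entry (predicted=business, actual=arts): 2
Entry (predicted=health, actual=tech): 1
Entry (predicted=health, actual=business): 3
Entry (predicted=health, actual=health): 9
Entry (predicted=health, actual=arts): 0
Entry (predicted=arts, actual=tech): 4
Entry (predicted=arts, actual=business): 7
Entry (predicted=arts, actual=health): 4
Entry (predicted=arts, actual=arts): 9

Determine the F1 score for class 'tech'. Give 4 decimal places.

Treat 'tech' as positive and all other classes as negative.
F1 score = 2·TP/(2·TP+FP+FN).
tech: TP=24, FP=4+5+2=11, FN=1+1+4=6 → 48/65 = 0.73846

0.7385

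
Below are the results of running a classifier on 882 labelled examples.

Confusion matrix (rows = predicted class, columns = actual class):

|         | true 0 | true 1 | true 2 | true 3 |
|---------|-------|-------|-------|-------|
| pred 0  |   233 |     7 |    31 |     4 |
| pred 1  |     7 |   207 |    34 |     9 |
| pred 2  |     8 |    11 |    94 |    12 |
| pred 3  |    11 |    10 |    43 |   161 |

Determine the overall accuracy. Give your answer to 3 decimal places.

0.788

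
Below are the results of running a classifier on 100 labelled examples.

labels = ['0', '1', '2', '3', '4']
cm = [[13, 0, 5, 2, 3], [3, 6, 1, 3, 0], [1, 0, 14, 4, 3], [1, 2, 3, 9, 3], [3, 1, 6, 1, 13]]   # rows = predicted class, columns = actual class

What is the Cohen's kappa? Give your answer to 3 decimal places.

0.430

Observed agreement pₒ = trace/N = 55/100 = 0.5500
Expected agreement pₑ = Σ (rowᵢ·colᵢ)/N² = (21·23 + 9·13 + 29·22 + 19·18 + 22·24)/100² = 0.2108
κ = (pₒ − pₑ)/(1 − pₑ) = (0.5500 − 0.2108)/(1 − 0.2108) = 0.430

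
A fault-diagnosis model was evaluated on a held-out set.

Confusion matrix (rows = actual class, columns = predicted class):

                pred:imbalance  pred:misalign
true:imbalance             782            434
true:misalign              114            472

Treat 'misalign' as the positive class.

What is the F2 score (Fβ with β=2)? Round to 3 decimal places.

0.726

Fβ = (1+β²)·TP / ((1+β²)·TP + β²·FN + FP), with β²=4
= 5·472 / (5·472 + 4·114 + 434) = 0.726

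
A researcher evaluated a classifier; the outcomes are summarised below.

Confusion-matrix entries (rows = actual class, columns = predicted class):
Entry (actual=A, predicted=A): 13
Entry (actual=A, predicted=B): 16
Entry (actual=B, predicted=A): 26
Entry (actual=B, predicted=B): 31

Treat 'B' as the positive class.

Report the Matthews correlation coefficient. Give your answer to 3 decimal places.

-0.007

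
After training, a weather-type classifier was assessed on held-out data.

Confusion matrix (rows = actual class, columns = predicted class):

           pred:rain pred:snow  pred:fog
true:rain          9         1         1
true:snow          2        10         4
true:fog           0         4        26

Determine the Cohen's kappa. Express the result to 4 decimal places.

Observed agreement pₒ = trace/N = 45/57 = 0.78947
Expected agreement pₑ = Σ (rowᵢ·colᵢ)/N² = (11·11 + 16·15 + 30·31)/57² = 0.39735
κ = (pₒ − pₑ)/(1 − pₑ) = (0.78947 − 0.39735)/(1 − 0.39735) = 0.6507

0.6507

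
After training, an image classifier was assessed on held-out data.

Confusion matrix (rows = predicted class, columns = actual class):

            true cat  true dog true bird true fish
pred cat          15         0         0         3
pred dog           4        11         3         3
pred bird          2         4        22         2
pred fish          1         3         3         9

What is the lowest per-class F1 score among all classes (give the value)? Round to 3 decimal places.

0.545

Per-class F1 score (2·TP/(2·TP+FP+FN)):
  cat: TP=15, FP=0+0+3=3, FN=4+2+1=7 → 30/40 = 0.7500
  dog: TP=11, FP=4+3+3=10, FN=0+4+3=7 → 22/39 = 0.5641
  bird: TP=22, FP=2+4+2=8, FN=0+3+3=6 → 44/58 = 0.7586
  fish: TP=9, FP=1+3+3=7, FN=3+3+2=8 → 18/33 = 0.5455
Lowest is class 'fish' with F1 score = 0.545.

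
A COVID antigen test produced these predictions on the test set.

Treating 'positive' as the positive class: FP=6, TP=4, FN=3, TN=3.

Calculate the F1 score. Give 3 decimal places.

0.471

Precision = TP/(TP+FP) = 4/10 = 0.4000
Recall = TP/(TP+FN) = 4/7 = 0.5714
F1 = 2·TP/(2·TP+FP+FN) = 8/17 = 0.471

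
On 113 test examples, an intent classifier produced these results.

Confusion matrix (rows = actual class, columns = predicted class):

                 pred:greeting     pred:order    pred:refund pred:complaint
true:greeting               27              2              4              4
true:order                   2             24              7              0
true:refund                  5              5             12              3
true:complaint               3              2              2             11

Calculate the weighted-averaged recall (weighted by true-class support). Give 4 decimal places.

0.6549

Per-class recall (TP/(TP+FN)):
  greeting: TP=27, FN=2+4+4=10 → 27/37 = 0.72973
  order: TP=24, FN=2+7+0=9 → 24/33 = 0.72727
  refund: TP=12, FN=5+5+3=13 → 12/25 = 0.48000
  complaint: TP=11, FN=3+2+2=7 → 11/18 = 0.61111
Weighted-recall = Σ (supportᵢ/N)·recallᵢ with N=113: (37/113)·0.72973 + (33/113)·0.72727 + (25/113)·0.48000 + (18/113)·0.61111 = 0.6549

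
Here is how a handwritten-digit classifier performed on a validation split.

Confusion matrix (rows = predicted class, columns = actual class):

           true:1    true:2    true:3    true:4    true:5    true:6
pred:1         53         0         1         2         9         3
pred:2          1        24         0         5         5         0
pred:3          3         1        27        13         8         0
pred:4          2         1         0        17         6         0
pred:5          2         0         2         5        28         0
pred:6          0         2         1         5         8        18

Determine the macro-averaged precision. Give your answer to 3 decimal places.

0.654

Per-class precision (TP/(TP+FP)):
  1: TP=53, FP=0+1+2+9+3=15 → 53/68 = 0.7794
  2: TP=24, FP=1+0+5+5+0=11 → 24/35 = 0.6857
  3: TP=27, FP=3+1+13+8+0=25 → 27/52 = 0.5192
  4: TP=17, FP=2+1+0+6+0=9 → 17/26 = 0.6538
  5: TP=28, FP=2+0+2+5+0=9 → 28/37 = 0.7568
  6: TP=18, FP=0+2+1+5+8=16 → 18/34 = 0.5294
Macro-precision = mean = (0.7794 + 0.6857 + 0.5192 + 0.6538 + 0.7568 + 0.5294) / 6 = 0.654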